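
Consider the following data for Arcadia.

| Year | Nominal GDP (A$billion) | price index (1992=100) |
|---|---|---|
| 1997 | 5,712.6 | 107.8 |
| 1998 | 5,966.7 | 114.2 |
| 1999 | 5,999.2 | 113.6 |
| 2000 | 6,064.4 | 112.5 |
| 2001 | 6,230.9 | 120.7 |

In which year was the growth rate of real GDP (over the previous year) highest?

2000

1998: real = 5966.7/1.142 = 5224.78; growth vs 1997 (5299.26) = -1.41%.
1999: real = 5999.2/1.136 = 5280.99; growth vs 1998 (5224.78) = 1.08%.
2000: real = 6064.4/1.125 = 5390.58; growth vs 1999 (5280.99) = 2.08%.
2001: real = 6230.9/1.207 = 5162.30; growth vs 2000 (5390.58) = -4.23%.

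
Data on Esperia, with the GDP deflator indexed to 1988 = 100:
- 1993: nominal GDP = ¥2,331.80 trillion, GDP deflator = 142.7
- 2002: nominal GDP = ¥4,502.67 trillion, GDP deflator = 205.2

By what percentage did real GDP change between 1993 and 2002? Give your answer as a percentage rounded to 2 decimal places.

Deflate each year: 1993 → 2331.80/1.427 = 1634.06; 2002 → 4502.67/2.052 = 2194.28.
So real GDP changed by 2194.28/1634.06 − 1 = 0.3428, i.e. 34.28%.

34.28%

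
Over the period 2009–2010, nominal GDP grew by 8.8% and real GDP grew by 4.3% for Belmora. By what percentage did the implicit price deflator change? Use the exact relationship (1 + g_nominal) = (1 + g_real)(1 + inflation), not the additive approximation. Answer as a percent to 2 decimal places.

(1 + g_nom) = (1 + g_real)(1 + π), so π = 1.0880 / 1.0430 − 1 = 0.04314.

4.31%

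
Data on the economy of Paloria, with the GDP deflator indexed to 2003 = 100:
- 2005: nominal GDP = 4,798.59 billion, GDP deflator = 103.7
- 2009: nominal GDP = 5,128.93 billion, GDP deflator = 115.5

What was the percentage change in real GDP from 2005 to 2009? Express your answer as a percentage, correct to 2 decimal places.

-4.04%

Deflate each year: 2005 → 4798.59/1.037 = 4627.38; 2009 → 5128.93/1.155 = 4440.63.
So real GDP changed by 4440.63/4627.38 − 1 = -0.0404, i.e. -4.04%.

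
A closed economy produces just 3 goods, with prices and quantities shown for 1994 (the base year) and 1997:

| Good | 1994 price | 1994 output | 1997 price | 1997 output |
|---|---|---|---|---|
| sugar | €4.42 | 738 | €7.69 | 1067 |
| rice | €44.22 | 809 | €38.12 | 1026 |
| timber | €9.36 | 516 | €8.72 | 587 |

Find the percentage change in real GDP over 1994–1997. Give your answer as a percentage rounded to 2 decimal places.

26.71%

Real GDP 1994 = Nominal GDP 1994 = 4.42·738 + 44.22·809 + 9.36·516 = 43865.70.
Real GDP 1997 (at 1994 prices) = 4.42·1067 + 44.22·1026 + 9.36·587 = 55580.18.
Real growth = 55580.18/43865.70 − 1 = 0.2671.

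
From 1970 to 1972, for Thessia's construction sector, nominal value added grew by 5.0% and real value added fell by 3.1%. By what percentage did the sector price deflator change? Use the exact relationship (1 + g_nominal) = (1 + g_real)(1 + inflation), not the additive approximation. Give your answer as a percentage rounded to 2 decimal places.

(1 + g_nom) = (1 + g_real)(1 + π), so π = 1.0500 / 0.9690 − 1 = 0.08359.

8.36%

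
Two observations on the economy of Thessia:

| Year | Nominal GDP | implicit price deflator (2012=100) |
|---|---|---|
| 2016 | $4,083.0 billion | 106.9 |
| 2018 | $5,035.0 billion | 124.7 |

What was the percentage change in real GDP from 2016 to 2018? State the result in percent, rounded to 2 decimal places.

5.71%

Real GDP 2016 = 4083.0 / 1.069 = 3819.46.
Real GDP 2018 = 5035.0 / 1.247 = 4037.69.
Real growth = 4037.69 / 3819.46 − 1 = 0.0571.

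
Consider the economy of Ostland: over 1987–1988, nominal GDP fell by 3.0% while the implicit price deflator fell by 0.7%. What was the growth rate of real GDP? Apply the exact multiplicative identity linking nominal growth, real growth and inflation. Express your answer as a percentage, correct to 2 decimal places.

-2.32%

(1 + g_nom) = (1 + g_real)(1 + π), so g_real = 0.9700 / 0.9930 − 1 = -0.02316.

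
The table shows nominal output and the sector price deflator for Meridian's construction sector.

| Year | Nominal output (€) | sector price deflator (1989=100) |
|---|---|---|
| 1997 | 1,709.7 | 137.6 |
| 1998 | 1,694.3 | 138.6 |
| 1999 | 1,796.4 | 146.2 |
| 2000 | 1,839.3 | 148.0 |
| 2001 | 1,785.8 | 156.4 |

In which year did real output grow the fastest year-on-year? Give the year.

2000

1998: real = 1694.3/1.386 = 1222.44; growth vs 1997 (1242.51) = -1.62%.
1999: real = 1796.4/1.462 = 1228.73; growth vs 1998 (1222.44) = 0.51%.
2000: real = 1839.3/1.480 = 1242.77; growth vs 1999 (1228.73) = 1.14%.
2001: real = 1785.8/1.564 = 1141.82; growth vs 2000 (1242.77) = -8.12%.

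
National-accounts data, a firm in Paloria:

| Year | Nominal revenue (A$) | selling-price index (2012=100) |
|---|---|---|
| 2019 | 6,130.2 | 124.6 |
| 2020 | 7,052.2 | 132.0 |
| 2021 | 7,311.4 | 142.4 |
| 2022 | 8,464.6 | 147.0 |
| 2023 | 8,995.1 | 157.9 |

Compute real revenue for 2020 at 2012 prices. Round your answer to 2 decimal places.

Real revenue 2020 = 7052.2 / 1.320 = 5342.58.

A$5,342.58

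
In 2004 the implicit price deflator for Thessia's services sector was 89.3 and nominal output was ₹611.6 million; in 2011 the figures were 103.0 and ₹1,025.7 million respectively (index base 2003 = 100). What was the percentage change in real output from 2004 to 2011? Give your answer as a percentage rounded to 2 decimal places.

45.40%

Deflate each year: 2004 → 611.6/0.893 = 684.88; 2011 → 1025.7/1.030 = 995.83.
So real output changed by 995.83/684.88 − 1 = 0.4540, i.e. 45.40%.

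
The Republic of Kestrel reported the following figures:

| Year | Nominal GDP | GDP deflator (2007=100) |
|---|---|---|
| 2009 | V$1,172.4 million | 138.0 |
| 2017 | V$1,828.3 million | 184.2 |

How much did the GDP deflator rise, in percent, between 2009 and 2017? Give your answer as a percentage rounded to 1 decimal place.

Price-level change = 184.2 / 138.0 − 1 = 0.3348.

33.5%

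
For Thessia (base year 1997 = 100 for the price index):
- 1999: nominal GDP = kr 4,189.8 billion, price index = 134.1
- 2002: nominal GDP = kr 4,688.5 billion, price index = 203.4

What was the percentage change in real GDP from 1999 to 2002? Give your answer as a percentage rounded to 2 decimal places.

-26.22%

Deflate each year: 1999 → 4189.8/1.341 = 3124.38; 2002 → 4688.5/2.034 = 2305.06.
So real GDP changed by 2305.06/3124.38 − 1 = -0.2622, i.e. -26.22%.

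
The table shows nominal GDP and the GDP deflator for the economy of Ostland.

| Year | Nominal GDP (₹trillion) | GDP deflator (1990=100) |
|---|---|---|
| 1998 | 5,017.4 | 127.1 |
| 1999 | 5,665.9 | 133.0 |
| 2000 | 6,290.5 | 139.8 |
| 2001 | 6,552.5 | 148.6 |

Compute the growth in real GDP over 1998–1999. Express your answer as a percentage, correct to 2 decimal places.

Real GDP 1998 = 5017.4/1.271 = 3947.60.
Real GDP 1999 = 5665.9/1.330 = 4260.08.
Change = 4260.08/3947.60 − 1 = 0.0792.

7.92%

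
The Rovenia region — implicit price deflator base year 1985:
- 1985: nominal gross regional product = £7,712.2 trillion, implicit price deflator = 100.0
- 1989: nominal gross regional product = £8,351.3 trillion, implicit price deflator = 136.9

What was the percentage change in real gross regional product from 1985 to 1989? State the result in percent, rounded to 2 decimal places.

-20.90%

Deflate each year: 1985 → 7712.2/1.000 = 7712.20; 1989 → 8351.3/1.369 = 6100.29.
So real gross regional product changed by 6100.29/7712.20 − 1 = -0.2090, i.e. -20.90%.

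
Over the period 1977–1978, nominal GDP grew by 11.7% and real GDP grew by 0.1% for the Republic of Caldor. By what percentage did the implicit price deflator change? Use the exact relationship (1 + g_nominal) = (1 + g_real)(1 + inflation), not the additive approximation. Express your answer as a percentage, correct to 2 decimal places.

11.59%

(1 + g_nom) = (1 + g_real)(1 + π), so π = 1.1170 / 1.0010 − 1 = 0.11588.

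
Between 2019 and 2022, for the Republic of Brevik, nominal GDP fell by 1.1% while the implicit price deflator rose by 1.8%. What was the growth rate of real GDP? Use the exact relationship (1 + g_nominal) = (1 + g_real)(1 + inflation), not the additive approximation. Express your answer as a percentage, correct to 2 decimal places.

-2.85%

(1 + g_nom) = (1 + g_real)(1 + π), so g_real = 0.9890 / 1.0180 − 1 = -0.02849.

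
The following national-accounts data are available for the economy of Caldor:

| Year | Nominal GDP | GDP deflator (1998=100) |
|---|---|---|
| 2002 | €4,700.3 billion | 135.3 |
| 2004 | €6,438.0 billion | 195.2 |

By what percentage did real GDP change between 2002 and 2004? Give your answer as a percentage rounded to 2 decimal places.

Deflate each year: 2002 → 4700.3/1.353 = 3473.98; 2004 → 6438.0/1.952 = 3298.16.
So real GDP changed by 3298.16/3473.98 − 1 = -0.0506, i.e. -5.06%.

-5.06%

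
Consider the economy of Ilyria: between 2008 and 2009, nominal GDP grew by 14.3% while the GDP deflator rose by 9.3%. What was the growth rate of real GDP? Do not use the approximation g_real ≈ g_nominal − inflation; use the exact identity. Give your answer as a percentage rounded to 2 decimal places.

4.57%

(1 + g_nom) = (1 + g_real)(1 + π), so g_real = 1.1430 / 1.0930 − 1 = 0.04575.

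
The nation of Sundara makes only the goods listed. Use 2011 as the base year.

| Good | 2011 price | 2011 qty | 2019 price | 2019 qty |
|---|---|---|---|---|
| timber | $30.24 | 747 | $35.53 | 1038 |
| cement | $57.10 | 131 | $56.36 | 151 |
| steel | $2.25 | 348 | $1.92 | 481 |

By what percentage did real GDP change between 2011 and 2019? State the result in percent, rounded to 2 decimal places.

Real GDP 2011 = Nominal GDP 2011 = 30.24·747 + 57.10·131 + 2.25·348 = 30852.38.
Real GDP 2019 (at 2011 prices) = 30.24·1038 + 57.10·151 + 2.25·481 = 41093.47.
Real growth = 41093.47/30852.38 − 1 = 0.3319.

33.19%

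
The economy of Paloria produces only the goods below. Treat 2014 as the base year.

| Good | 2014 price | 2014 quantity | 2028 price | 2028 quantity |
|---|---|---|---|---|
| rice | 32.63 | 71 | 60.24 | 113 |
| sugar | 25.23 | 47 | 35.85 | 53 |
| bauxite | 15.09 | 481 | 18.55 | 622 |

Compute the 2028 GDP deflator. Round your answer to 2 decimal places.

Nominal GDP 2028 = 60.24·113 + 35.85·53 + 18.55·622 = 20245.27.
Real GDP 2028 (at 2014 prices) = 32.63·113 + 25.23·53 + 15.09·622 = 14410.36.
Deflator = Nominal/Real × 100 = 20245.27/14410.36 × 100 = 140.491.

140.49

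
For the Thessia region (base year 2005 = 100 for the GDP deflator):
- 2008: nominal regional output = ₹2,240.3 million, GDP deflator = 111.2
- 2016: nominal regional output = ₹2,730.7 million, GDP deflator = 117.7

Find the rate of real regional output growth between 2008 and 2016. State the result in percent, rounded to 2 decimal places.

Real regional output 2008 = 2240.3 / 1.112 = 2014.66.
Real regional output 2016 = 2730.7 / 1.177 = 2320.05.
Real growth = 2320.05 / 2014.66 − 1 = 0.1516.

15.16%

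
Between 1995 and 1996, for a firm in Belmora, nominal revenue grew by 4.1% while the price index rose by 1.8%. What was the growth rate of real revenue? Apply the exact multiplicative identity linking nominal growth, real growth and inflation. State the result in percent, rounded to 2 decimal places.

(1 + g_nom) = (1 + g_real)(1 + π), so g_real = 1.0410 / 1.0180 − 1 = 0.02259.

2.26%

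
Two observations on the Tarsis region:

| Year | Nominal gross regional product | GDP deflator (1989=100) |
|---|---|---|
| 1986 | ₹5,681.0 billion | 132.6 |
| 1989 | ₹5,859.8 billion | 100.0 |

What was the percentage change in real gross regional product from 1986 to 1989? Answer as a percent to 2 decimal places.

Real gross regional product 1986 = 5681.0 / 1.326 = 4284.31.
Real gross regional product 1989 = 5859.8 / 1.000 = 5859.80.
Real growth = 5859.80 / 4284.31 − 1 = 0.3677.

36.77%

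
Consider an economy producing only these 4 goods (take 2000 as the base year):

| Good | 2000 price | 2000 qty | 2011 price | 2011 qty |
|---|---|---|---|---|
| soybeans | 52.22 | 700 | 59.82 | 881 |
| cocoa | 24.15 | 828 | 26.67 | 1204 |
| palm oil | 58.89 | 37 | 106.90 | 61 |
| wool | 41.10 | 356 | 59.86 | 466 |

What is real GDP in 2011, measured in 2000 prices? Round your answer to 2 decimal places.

Real GDP 2011 = Σ (p_2000 × q_2011) = 52.22·881 + 24.15·1204 + 58.89·61 + 41.10·466 = 97827.31.

97827.31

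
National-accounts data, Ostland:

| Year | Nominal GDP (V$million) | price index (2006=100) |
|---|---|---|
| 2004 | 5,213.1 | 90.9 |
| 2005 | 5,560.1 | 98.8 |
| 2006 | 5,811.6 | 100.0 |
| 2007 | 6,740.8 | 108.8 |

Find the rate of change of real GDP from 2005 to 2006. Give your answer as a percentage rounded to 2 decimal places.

3.27%

Real GDP 2005 = 5560.1/0.988 = 5627.63.
Real GDP 2006 = 5811.6/1.000 = 5811.60.
Change = 5811.60/5627.63 − 1 = 0.0327.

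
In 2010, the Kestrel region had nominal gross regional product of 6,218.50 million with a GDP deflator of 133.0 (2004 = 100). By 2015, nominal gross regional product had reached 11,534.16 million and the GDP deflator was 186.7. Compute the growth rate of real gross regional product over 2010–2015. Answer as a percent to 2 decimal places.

32.13%

Deflate each year: 2010 → 6218.50/1.330 = 4675.56; 2015 → 11534.16/1.867 = 6177.91.
So real gross regional product changed by 6177.91/4675.56 − 1 = 0.3213, i.e. 32.13%.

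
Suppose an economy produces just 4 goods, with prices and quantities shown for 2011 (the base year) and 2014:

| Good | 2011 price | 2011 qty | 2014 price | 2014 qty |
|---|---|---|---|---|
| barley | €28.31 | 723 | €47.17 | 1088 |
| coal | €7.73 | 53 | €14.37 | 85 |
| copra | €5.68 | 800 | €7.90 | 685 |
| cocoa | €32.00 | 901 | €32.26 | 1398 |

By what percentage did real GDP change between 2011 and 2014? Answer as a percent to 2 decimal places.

47.61%

Real GDP 2011 = Nominal GDP 2011 = 28.31·723 + 7.73·53 + 5.68·800 + 32.00·901 = 54253.82.
Real GDP 2014 (at 2011 prices) = 28.31·1088 + 7.73·85 + 5.68·685 + 32.00·1398 = 80085.13.
Real growth = 80085.13/54253.82 − 1 = 0.4761.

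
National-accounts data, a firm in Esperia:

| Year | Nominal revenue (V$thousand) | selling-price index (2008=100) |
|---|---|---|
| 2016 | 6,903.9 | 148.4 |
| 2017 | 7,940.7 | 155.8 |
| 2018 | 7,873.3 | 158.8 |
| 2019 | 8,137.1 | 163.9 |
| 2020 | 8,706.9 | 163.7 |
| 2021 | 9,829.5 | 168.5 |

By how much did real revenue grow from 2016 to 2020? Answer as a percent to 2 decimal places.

Real revenue 2016 = 6903.9/1.484 = 4652.22.
Real revenue 2020 = 8706.9/1.637 = 5318.81.
Change = 5318.81/4652.22 − 1 = 0.1433.

14.33%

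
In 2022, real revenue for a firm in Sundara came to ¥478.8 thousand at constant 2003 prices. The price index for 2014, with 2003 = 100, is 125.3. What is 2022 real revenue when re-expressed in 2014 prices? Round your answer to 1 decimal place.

¥599.9 thousand

Real revenue in 2014 prices = Real revenue in 2003 prices × (P_2014/P_2003) = 478.8 × 1.253 = 599.94.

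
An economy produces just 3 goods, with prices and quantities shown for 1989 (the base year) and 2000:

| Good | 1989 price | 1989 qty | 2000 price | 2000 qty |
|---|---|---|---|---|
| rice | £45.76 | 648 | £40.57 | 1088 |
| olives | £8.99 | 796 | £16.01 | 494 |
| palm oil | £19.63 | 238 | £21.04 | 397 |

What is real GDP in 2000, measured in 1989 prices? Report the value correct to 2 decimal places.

Real GDP 2000 = Σ (p_1989 × q_2000) = 45.76·1088 + 8.99·494 + 19.63·397 = 62021.05.

£62021.05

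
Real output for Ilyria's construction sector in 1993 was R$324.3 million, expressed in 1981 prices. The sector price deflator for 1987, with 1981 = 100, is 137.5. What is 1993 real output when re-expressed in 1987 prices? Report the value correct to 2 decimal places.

R$445.91 million

Real output in 1987 prices = Real output in 1981 prices × (P_1987/P_1981) = 324.3 × 1.375 = 445.91.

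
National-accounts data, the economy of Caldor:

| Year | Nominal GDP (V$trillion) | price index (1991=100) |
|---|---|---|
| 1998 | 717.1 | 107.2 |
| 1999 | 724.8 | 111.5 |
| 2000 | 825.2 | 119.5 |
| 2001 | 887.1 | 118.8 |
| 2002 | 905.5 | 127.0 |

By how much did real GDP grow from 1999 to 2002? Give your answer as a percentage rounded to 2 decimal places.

Real GDP 1999 = 724.8/1.115 = 650.04.
Real GDP 2002 = 905.5/1.270 = 712.99.
Change = 712.99/650.04 − 1 = 0.0968.

9.68%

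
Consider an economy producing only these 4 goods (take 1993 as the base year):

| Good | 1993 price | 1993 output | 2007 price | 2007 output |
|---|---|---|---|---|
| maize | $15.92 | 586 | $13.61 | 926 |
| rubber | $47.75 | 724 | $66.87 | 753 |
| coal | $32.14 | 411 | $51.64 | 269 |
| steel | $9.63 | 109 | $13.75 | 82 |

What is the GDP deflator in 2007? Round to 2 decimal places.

129.67

Nominal GDP 2007 = 13.61·926 + 66.87·753 + 51.64·269 + 13.75·82 = 77974.63.
Real GDP 2007 (at 1993 prices) = 15.92·926 + 47.75·753 + 32.14·269 + 9.63·82 = 60132.99.
Deflator = Nominal/Real × 100 = 77974.63/60132.99 × 100 = 129.670.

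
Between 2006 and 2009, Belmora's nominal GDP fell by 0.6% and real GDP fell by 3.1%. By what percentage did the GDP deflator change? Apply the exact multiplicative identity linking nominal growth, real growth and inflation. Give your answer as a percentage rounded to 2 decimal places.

(1 + g_nom) = (1 + g_real)(1 + π), so π = 0.9940 / 0.9690 − 1 = 0.02580.

2.58%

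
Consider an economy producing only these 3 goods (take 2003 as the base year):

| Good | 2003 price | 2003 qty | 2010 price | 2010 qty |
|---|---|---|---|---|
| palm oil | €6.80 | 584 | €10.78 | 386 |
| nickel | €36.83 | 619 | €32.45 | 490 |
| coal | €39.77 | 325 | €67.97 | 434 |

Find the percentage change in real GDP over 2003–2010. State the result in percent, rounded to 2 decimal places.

Real GDP 2003 = Nominal GDP 2003 = 6.80·584 + 36.83·619 + 39.77·325 = 39694.22.
Real GDP 2010 (at 2003 prices) = 6.80·386 + 36.83·490 + 39.77·434 = 37931.68.
Real growth = 37931.68/39694.22 − 1 = -0.0444.

-4.44%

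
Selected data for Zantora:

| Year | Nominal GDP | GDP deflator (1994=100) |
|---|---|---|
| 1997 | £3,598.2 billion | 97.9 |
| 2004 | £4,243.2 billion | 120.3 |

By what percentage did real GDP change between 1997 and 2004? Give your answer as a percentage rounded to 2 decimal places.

-4.03%

Deflate each year: 1997 → 3598.2/0.979 = 3675.38; 2004 → 4243.2/1.203 = 3527.18.
So real GDP changed by 3527.18/3675.38 − 1 = -0.0403, i.e. -4.03%.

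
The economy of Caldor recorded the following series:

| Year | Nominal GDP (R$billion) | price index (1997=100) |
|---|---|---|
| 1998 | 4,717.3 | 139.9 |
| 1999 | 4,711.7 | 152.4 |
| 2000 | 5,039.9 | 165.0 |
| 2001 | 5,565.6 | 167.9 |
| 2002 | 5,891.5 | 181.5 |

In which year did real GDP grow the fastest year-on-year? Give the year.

1999: real = 4711.7/1.524 = 3091.67; growth vs 1998 (3371.91) = -8.31%.
2000: real = 5039.9/1.650 = 3054.48; growth vs 1999 (3091.67) = -1.20%.
2001: real = 5565.6/1.679 = 3314.83; growth vs 2000 (3054.48) = 8.52%.
2002: real = 5891.5/1.815 = 3246.01; growth vs 2001 (3314.83) = -2.08%.

2001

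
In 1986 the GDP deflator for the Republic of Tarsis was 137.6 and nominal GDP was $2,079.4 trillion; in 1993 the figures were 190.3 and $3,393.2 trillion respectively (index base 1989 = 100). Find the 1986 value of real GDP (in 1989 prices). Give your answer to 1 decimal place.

$1,511.2 trillion

Real GDP = Nominal / (GDP deflator/100) = 2079.4 / 1.376 = 1511.19.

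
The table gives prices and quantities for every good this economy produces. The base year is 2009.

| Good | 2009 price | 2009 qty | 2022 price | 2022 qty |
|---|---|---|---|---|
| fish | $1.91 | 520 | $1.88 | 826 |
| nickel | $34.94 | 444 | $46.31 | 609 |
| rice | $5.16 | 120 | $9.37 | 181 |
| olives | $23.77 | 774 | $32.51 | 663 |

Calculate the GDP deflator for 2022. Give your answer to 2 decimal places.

134.02

Nominal GDP 2022 = 1.88·826 + 46.31·609 + 9.37·181 + 32.51·663 = 53005.77.
Real GDP 2022 (at 2009 prices) = 1.91·826 + 34.94·609 + 5.16·181 + 23.77·663 = 39549.59.
Deflator = Nominal/Real × 100 = 53005.77/39549.59 × 100 = 134.024.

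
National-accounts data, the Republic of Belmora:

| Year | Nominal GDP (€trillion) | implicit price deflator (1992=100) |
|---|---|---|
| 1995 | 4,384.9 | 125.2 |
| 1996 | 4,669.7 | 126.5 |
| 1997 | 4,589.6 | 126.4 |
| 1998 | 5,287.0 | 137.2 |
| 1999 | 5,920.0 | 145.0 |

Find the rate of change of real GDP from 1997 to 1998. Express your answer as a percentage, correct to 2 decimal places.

Real GDP 1997 = 4589.6/1.264 = 3631.01.
Real GDP 1998 = 5287.0/1.372 = 3853.50.
Change = 3853.50/3631.01 − 1 = 0.0613.

6.13%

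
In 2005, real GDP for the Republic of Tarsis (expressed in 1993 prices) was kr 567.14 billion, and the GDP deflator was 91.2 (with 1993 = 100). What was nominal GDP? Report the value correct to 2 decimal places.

Nominal GDP = Real × (GDP deflator/100) = 567.14 × 0.912 = 517.23.

kr 517.23 billion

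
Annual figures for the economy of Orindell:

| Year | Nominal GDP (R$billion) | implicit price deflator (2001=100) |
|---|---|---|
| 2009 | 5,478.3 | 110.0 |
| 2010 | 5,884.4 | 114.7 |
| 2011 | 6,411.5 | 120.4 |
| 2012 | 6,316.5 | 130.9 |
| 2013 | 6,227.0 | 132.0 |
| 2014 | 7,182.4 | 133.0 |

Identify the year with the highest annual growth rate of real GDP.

2010: real = 5884.4/1.147 = 5130.25; growth vs 2009 (4980.27) = 3.01%.
2011: real = 6411.5/1.204 = 5325.17; growth vs 2010 (5130.25) = 3.80%.
2012: real = 6316.5/1.309 = 4825.44; growth vs 2011 (5325.17) = -9.38%.
2013: real = 6227.0/1.320 = 4717.42; growth vs 2012 (4825.44) = -2.24%.
2014: real = 7182.4/1.330 = 5400.30; growth vs 2013 (4717.42) = 14.48%.

2014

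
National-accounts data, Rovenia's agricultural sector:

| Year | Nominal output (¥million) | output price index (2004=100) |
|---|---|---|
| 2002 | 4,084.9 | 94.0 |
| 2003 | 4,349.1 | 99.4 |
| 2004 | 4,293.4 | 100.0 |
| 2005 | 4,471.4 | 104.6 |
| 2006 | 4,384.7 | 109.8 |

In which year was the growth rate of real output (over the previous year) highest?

2003

2003: real = 4349.1/0.994 = 4375.35; growth vs 2002 (4345.64) = 0.68%.
2004: real = 4293.4/1.000 = 4293.40; growth vs 2003 (4375.35) = -1.87%.
2005: real = 4471.4/1.046 = 4274.76; growth vs 2004 (4293.40) = -0.43%.
2006: real = 4384.7/1.098 = 3993.35; growth vs 2005 (4274.76) = -6.58%.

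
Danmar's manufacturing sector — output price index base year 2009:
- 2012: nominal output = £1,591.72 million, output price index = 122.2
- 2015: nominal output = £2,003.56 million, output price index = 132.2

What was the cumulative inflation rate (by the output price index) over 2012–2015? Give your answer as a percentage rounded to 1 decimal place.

Price-level change = 132.2 / 122.2 − 1 = 0.0818.

8.2%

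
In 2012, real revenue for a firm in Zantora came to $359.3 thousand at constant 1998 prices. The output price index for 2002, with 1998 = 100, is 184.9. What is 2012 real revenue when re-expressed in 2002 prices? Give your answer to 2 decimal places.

Real revenue in 2002 prices = Real revenue in 1998 prices × (P_2002/P_1998) = 359.3 × 1.849 = 664.35.

$664.35 thousand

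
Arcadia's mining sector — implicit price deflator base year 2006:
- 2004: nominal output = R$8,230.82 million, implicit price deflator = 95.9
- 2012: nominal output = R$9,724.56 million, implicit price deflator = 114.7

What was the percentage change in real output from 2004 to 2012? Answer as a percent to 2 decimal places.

-1.22%

Real output 2004 = 8230.82 / 0.959 = 8582.71.
Real output 2012 = 9724.56 / 1.147 = 8478.26.
Real growth = 8478.26 / 8582.71 − 1 = -0.0122.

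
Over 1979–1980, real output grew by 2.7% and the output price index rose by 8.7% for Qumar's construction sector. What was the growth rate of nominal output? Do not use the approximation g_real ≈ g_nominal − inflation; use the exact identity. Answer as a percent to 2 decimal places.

(1 + g_nom) = (1 + g_real)(1 + π) = 1.0270 × 1.0870 = 1.11635.

11.63%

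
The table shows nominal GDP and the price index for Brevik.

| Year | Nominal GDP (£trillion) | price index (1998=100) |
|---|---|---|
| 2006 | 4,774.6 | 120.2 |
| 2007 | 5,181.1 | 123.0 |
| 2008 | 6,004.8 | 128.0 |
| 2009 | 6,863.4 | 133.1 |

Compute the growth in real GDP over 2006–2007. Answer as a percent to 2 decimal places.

6.04%

Real GDP 2006 = 4774.6/1.202 = 3972.21.
Real GDP 2007 = 5181.1/1.230 = 4212.28.
Change = 4212.28/3972.21 − 1 = 0.0604.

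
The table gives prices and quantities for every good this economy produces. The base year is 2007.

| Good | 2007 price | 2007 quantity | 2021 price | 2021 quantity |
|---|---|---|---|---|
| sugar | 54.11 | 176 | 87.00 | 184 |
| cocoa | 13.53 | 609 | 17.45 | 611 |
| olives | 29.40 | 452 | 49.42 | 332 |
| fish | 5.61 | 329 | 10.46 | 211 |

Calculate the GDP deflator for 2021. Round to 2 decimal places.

Nominal GDP 2021 = 87.00·184 + 17.45·611 + 49.42·332 + 10.46·211 = 45284.45.
Real GDP 2021 (at 2007 prices) = 54.11·184 + 13.53·611 + 29.40·332 + 5.61·211 = 29167.58.
Deflator = Nominal/Real × 100 = 45284.45/29167.58 × 100 = 155.256.

155.26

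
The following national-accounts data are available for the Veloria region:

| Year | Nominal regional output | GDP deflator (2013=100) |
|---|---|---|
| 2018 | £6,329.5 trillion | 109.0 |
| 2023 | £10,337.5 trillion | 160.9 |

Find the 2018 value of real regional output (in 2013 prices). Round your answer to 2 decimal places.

£5,806.88 trillion

Real regional output = Nominal / (GDP deflator/100) = 6329.5 / 1.090 = 5806.88.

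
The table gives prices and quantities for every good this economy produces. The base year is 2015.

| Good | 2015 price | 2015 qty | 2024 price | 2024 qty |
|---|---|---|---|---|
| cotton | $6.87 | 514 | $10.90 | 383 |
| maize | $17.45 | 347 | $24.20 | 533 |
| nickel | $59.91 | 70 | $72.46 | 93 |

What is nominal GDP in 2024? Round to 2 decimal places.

Nominal GDP 2024 = Σ (p_2024 × q_2024) = 10.90·383 + 24.20·533 + 72.46·93 = 23812.08.

$23812.08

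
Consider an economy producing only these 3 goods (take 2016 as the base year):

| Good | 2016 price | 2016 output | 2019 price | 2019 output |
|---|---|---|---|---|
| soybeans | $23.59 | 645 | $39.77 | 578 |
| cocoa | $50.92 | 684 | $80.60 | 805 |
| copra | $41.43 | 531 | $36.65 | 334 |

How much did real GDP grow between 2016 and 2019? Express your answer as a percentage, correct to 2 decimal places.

-4.97%

Real GDP 2016 = Nominal GDP 2016 = 23.59·645 + 50.92·684 + 41.43·531 = 72044.16.
Real GDP 2019 (at 2016 prices) = 23.59·578 + 50.92·805 + 41.43·334 = 68463.24.
Real growth = 68463.24/72044.16 − 1 = -0.0497.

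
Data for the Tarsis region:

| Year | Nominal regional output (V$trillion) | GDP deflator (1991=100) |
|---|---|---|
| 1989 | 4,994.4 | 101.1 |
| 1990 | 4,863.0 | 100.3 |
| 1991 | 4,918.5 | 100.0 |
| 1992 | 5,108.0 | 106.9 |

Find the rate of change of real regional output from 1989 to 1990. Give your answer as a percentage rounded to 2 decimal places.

Real regional output 1989 = 4994.4/1.011 = 4940.06.
Real regional output 1990 = 4863.0/1.003 = 4848.45.
Change = 4848.45/4940.06 − 1 = -0.0185.

-1.85%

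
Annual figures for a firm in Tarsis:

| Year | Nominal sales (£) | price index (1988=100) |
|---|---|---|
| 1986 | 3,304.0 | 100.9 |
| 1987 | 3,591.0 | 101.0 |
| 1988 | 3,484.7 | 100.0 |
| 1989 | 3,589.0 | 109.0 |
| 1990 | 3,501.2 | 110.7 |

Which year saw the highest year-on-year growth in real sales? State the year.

1987: real = 3591.0/1.010 = 3555.45; growth vs 1986 (3274.53) = 8.58%.
1988: real = 3484.7/1.000 = 3484.70; growth vs 1987 (3555.45) = -1.99%.
1989: real = 3589.0/1.090 = 3292.66; growth vs 1988 (3484.70) = -5.51%.
1990: real = 3501.2/1.107 = 3162.78; growth vs 1989 (3292.66) = -3.94%.

1987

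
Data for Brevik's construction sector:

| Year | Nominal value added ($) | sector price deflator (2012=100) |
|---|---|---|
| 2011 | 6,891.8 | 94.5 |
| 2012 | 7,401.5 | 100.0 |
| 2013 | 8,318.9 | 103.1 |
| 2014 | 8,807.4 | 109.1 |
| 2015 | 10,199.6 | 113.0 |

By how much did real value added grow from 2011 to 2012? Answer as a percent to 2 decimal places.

1.49%

Real value added 2011 = 6891.8/0.945 = 7292.91.
Real value added 2012 = 7401.5/1.000 = 7401.50.
Change = 7401.50/7292.91 − 1 = 0.0149.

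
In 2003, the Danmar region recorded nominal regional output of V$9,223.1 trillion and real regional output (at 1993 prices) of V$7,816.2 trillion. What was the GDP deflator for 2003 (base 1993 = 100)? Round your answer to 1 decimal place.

118.0

GDP deflator = (Nominal / Real) × 100 = 9223.1 / 7816.2 × 100 = 118.00.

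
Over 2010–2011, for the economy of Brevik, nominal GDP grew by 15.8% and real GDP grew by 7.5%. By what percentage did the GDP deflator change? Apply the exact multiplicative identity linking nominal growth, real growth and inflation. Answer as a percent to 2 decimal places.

(1 + g_nom) = (1 + g_real)(1 + π), so π = 1.1580 / 1.0750 − 1 = 0.07721.

7.72%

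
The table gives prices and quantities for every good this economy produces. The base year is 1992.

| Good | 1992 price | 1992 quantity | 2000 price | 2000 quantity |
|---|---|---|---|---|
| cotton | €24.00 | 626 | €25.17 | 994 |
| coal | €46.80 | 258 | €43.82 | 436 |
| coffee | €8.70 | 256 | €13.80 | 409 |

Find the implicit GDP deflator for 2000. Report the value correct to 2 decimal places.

104.08

Nominal GDP 2000 = 25.17·994 + 43.82·436 + 13.80·409 = 49768.70.
Real GDP 2000 (at 1992 prices) = 24.00·994 + 46.80·436 + 8.70·409 = 47819.10.
Deflator = Nominal/Real × 100 = 49768.70/47819.10 × 100 = 104.077.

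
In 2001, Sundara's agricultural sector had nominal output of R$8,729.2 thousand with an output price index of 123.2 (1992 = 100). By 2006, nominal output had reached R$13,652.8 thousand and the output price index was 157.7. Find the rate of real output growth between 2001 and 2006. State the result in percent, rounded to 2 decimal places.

Deflate each year: 2001 → 8729.2/1.232 = 7085.39; 2006 → 13652.8/1.577 = 8657.45.
So real output changed by 8657.45/7085.39 − 1 = 0.2219, i.e. 22.19%.

22.19%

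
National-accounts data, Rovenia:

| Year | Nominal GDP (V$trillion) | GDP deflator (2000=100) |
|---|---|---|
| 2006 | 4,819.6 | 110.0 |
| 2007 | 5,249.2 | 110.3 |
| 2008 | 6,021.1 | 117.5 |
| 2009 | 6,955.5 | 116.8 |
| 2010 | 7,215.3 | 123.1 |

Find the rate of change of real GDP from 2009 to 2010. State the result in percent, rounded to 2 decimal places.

-1.57%

Real GDP 2009 = 6955.5/1.168 = 5955.05.
Real GDP 2010 = 7215.3/1.231 = 5861.33.
Change = 5861.33/5955.05 − 1 = -0.0157.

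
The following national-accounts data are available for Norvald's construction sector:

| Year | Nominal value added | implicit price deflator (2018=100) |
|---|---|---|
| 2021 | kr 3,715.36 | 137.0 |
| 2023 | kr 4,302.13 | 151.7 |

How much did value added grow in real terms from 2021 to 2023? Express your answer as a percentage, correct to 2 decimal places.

Real value added 2021 = 3715.36 / 1.370 = 2711.94.
Real value added 2023 = 4302.13 / 1.517 = 2835.95.
Real growth = 2835.95 / 2711.94 − 1 = 0.0457.

4.57%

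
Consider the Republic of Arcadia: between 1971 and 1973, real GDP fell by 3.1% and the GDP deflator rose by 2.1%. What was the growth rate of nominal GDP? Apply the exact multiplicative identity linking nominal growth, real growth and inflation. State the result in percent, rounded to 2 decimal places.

(1 + g_nom) = (1 + g_real)(1 + π) = 0.9690 × 1.0210 = 0.98935.

-1.07%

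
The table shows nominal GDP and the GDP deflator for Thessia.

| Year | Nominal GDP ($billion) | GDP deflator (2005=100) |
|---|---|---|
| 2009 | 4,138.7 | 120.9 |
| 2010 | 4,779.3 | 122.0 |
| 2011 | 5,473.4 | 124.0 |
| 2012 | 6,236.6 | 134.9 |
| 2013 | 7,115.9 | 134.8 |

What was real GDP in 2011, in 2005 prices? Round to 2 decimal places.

$4,414.03 billion

Real GDP 2011 = 5473.4 / 1.240 = 4414.03.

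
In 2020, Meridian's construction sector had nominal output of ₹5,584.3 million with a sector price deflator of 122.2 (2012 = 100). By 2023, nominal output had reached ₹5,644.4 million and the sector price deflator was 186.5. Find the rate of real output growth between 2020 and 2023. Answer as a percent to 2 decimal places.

-33.77%

Deflate each year: 2020 → 5584.3/1.222 = 4569.80; 2023 → 5644.4/1.865 = 3026.49.
So real output changed by 3026.49/4569.80 − 1 = -0.3377, i.e. -33.77%.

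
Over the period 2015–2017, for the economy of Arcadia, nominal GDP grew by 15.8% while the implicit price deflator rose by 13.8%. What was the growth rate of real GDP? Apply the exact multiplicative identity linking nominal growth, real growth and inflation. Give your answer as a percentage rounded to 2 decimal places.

1.76%

(1 + g_nom) = (1 + g_real)(1 + π), so g_real = 1.1580 / 1.1380 − 1 = 0.01757.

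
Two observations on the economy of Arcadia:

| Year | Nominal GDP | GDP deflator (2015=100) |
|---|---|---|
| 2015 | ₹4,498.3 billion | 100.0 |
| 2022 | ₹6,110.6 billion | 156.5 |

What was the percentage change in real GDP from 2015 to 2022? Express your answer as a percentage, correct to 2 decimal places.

-13.20%

Deflate each year: 2015 → 4498.3/1.000 = 4498.30; 2022 → 6110.6/1.565 = 3904.54.
So real GDP changed by 3904.54/4498.30 − 1 = -0.1320, i.e. -13.20%.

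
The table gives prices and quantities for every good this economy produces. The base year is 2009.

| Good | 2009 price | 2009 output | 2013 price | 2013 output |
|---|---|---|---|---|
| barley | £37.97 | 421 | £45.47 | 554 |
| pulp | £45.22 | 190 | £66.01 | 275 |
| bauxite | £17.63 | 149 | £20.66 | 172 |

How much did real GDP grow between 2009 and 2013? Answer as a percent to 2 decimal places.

Real GDP 2009 = Nominal GDP 2009 = 37.97·421 + 45.22·190 + 17.63·149 = 27204.04.
Real GDP 2013 (at 2009 prices) = 37.97·554 + 45.22·275 + 17.63·172 = 36503.24.
Real growth = 36503.24/27204.04 − 1 = 0.3418.

34.18%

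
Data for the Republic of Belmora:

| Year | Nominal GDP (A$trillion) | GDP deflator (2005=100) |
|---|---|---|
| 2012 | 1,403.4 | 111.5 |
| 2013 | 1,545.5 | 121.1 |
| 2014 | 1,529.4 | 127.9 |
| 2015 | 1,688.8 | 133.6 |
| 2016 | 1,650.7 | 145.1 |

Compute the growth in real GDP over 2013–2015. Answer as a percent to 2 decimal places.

Real GDP 2013 = 1545.5/1.211 = 1276.22.
Real GDP 2015 = 1688.8/1.336 = 1264.07.
Change = 1264.07/1276.22 − 1 = -0.0095.

-0.95%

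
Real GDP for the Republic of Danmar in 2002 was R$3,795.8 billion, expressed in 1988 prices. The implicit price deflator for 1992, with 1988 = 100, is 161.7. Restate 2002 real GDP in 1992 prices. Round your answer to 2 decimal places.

Real GDP in 1992 prices = Real GDP in 1988 prices × (P_1992/P_1988) = 3795.8 × 1.617 = 6137.81.

R$6,137.81 billion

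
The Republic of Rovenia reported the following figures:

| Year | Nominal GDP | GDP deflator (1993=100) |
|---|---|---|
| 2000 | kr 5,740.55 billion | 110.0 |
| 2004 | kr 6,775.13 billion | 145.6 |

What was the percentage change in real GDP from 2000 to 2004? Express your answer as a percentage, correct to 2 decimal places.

Real GDP 2000 = 5740.55 / 1.100 = 5218.68.
Real GDP 2004 = 6775.13 / 1.456 = 4653.25.
Real growth = 4653.25 / 5218.68 − 1 = -0.1083.

-10.83%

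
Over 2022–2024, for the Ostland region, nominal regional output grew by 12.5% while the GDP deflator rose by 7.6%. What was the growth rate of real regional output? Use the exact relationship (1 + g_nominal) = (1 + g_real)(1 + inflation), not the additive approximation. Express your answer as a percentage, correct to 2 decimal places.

4.55%

(1 + g_nom) = (1 + g_real)(1 + π), so g_real = 1.1250 / 1.0760 − 1 = 0.04554.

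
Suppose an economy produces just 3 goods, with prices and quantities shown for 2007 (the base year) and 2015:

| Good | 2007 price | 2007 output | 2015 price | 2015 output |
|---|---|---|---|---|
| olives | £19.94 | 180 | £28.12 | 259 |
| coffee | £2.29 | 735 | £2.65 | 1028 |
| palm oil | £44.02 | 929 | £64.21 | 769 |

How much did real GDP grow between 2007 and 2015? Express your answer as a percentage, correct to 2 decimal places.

Real GDP 2007 = Nominal GDP 2007 = 19.94·180 + 2.29·735 + 44.02·929 = 46166.93.
Real GDP 2015 (at 2007 prices) = 19.94·259 + 2.29·1028 + 44.02·769 = 41369.96.
Real growth = 41369.96/46166.93 − 1 = -0.1039.

-10.39%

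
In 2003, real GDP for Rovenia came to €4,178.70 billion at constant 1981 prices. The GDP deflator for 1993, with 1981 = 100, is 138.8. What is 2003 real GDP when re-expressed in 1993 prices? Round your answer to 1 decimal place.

€5,800.0 billion

Real GDP in 1993 prices = Real GDP in 1981 prices × (P_1993/P_1981) = 4178.70 × 1.388 = 5800.04.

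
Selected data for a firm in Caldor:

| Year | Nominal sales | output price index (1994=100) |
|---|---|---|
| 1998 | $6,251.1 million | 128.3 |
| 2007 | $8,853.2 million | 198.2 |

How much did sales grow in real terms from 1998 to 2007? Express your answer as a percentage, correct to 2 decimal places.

-8.32%

Deflate each year: 1998 → 6251.1/1.283 = 4872.25; 2007 → 8853.2/1.982 = 4466.80.
So real sales changed by 4466.80/4872.25 − 1 = -0.0832, i.e. -8.32%.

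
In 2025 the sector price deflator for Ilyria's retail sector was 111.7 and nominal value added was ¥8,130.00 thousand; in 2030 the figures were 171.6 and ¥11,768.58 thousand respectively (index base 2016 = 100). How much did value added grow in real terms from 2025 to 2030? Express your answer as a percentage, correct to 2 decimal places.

-5.77%

Deflate each year: 2025 → 8130.00/1.117 = 7278.42; 2030 → 11768.58/1.716 = 6858.15.
So real value added changed by 6858.15/7278.42 − 1 = -0.0577, i.e. -5.77%.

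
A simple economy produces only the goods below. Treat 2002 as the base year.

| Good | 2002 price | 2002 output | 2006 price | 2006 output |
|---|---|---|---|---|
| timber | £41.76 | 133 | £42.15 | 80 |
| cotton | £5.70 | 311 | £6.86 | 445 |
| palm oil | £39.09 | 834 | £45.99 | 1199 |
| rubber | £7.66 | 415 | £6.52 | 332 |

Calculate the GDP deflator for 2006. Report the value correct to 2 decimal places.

115.27

Nominal GDP 2006 = 42.15·80 + 6.86·445 + 45.99·1199 + 6.52·332 = 63731.35.
Real GDP 2006 (at 2002 prices) = 41.76·80 + 5.70·445 + 39.09·1199 + 7.66·332 = 55289.33.
Deflator = Nominal/Real × 100 = 63731.35/55289.33 × 100 = 115.269.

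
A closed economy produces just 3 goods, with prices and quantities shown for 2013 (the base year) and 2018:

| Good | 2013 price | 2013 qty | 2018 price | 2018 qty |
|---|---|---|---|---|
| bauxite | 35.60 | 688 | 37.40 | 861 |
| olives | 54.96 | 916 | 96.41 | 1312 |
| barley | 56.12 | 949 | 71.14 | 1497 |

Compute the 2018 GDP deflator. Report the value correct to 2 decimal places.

141.99

Nominal GDP 2018 = 37.40·861 + 96.41·1312 + 71.14·1497 = 265187.90.
Real GDP 2018 (at 2013 prices) = 35.60·861 + 54.96·1312 + 56.12·1497 = 186770.76.
Deflator = Nominal/Real × 100 = 265187.90/186770.76 × 100 = 141.986.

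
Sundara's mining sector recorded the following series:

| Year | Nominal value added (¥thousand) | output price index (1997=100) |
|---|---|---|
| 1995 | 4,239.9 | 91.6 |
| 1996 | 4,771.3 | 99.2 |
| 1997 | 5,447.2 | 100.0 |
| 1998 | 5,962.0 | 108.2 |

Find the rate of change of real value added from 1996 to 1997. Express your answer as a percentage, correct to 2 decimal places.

13.25%

Real value added 1996 = 4771.3/0.992 = 4809.78.
Real value added 1997 = 5447.2/1.000 = 5447.20.
Change = 5447.20/4809.78 − 1 = 0.1325.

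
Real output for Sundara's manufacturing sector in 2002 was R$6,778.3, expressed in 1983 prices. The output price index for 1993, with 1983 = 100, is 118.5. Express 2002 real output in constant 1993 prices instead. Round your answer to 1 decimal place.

Real output in 1993 prices = Real output in 1983 prices × (P_1993/P_1983) = 6778.3 × 1.185 = 8032.29.

R$8,032.3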